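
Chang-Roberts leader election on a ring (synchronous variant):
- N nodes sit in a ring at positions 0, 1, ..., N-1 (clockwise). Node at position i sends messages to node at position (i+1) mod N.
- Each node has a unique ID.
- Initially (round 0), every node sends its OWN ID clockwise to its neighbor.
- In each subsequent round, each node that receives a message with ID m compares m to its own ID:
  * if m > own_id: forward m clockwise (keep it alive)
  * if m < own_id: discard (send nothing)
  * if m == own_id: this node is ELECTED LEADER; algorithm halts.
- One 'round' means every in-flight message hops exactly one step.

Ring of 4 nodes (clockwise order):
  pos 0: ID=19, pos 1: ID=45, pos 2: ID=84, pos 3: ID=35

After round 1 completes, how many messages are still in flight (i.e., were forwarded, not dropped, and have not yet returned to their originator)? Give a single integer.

Round 1: pos1(id45) recv 19: drop; pos2(id84) recv 45: drop; pos3(id35) recv 84: fwd; pos0(id19) recv 35: fwd
After round 1: 2 messages still in flight

Answer: 2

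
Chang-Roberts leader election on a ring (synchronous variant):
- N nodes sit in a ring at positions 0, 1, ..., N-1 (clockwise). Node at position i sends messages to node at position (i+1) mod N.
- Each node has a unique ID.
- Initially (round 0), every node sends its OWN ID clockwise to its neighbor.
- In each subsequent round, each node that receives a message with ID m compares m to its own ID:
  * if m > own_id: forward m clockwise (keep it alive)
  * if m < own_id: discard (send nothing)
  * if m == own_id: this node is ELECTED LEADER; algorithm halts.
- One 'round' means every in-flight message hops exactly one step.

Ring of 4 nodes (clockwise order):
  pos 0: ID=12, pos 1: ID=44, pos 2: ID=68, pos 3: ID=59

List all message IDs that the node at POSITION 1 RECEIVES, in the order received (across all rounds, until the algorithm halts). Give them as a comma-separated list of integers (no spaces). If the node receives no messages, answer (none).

Answer: 12,59,68

Derivation:
Round 1: pos1(id44) recv 12: drop; pos2(id68) recv 44: drop; pos3(id59) recv 68: fwd; pos0(id12) recv 59: fwd
Round 2: pos0(id12) recv 68: fwd; pos1(id44) recv 59: fwd
Round 3: pos1(id44) recv 68: fwd; pos2(id68) recv 59: drop
Round 4: pos2(id68) recv 68: ELECTED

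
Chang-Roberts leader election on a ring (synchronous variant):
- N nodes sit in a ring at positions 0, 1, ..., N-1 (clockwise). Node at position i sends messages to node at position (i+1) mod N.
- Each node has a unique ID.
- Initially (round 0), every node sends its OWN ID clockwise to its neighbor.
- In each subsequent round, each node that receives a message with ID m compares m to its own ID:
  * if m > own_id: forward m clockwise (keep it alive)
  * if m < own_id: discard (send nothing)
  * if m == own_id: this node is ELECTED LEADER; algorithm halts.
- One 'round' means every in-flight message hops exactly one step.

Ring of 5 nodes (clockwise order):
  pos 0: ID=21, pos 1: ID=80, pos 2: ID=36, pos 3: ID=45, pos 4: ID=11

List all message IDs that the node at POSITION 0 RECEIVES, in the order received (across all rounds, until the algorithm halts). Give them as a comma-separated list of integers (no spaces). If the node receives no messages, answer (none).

Round 1: pos1(id80) recv 21: drop; pos2(id36) recv 80: fwd; pos3(id45) recv 36: drop; pos4(id11) recv 45: fwd; pos0(id21) recv 11: drop
Round 2: pos3(id45) recv 80: fwd; pos0(id21) recv 45: fwd
Round 3: pos4(id11) recv 80: fwd; pos1(id80) recv 45: drop
Round 4: pos0(id21) recv 80: fwd
Round 5: pos1(id80) recv 80: ELECTED

Answer: 11,45,80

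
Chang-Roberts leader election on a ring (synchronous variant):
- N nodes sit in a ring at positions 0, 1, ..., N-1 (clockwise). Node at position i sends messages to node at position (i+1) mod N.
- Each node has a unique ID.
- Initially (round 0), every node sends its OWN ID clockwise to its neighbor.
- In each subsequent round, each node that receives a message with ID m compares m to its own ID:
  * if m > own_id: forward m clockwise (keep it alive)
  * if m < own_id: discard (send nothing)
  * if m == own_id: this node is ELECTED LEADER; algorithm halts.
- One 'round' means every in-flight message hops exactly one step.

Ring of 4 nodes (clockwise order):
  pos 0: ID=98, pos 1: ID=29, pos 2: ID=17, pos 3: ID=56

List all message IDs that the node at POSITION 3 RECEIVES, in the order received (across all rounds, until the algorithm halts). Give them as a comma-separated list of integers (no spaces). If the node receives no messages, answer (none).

Answer: 17,29,98

Derivation:
Round 1: pos1(id29) recv 98: fwd; pos2(id17) recv 29: fwd; pos3(id56) recv 17: drop; pos0(id98) recv 56: drop
Round 2: pos2(id17) recv 98: fwd; pos3(id56) recv 29: drop
Round 3: pos3(id56) recv 98: fwd
Round 4: pos0(id98) recv 98: ELECTED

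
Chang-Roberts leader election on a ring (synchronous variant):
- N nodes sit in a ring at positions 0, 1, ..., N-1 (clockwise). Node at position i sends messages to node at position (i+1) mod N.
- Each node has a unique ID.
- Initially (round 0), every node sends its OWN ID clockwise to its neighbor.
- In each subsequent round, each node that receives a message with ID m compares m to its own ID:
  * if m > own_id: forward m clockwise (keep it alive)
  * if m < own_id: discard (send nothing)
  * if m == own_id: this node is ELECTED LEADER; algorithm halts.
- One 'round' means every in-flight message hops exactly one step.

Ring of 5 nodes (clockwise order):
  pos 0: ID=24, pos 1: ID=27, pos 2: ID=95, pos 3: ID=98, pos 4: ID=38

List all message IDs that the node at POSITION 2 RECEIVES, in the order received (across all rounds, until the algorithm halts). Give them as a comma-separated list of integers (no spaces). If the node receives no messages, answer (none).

Round 1: pos1(id27) recv 24: drop; pos2(id95) recv 27: drop; pos3(id98) recv 95: drop; pos4(id38) recv 98: fwd; pos0(id24) recv 38: fwd
Round 2: pos0(id24) recv 98: fwd; pos1(id27) recv 38: fwd
Round 3: pos1(id27) recv 98: fwd; pos2(id95) recv 38: drop
Round 4: pos2(id95) recv 98: fwd
Round 5: pos3(id98) recv 98: ELECTED

Answer: 27,38,98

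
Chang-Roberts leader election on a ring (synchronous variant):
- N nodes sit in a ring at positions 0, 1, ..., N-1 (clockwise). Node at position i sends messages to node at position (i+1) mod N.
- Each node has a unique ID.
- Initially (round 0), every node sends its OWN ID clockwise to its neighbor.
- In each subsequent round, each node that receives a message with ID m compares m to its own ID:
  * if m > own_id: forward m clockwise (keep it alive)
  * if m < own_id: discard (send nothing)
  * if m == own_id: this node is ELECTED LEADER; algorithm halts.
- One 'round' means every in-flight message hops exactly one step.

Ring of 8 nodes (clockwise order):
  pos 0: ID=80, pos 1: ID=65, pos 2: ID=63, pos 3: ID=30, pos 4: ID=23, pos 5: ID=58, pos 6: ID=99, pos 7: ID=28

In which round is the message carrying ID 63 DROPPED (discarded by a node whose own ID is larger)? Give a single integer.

Round 1: pos1(id65) recv 80: fwd; pos2(id63) recv 65: fwd; pos3(id30) recv 63: fwd; pos4(id23) recv 30: fwd; pos5(id58) recv 23: drop; pos6(id99) recv 58: drop; pos7(id28) recv 99: fwd; pos0(id80) recv 28: drop
Round 2: pos2(id63) recv 80: fwd; pos3(id30) recv 65: fwd; pos4(id23) recv 63: fwd; pos5(id58) recv 30: drop; pos0(id80) recv 99: fwd
Round 3: pos3(id30) recv 80: fwd; pos4(id23) recv 65: fwd; pos5(id58) recv 63: fwd; pos1(id65) recv 99: fwd
Round 4: pos4(id23) recv 80: fwd; pos5(id58) recv 65: fwd; pos6(id99) recv 63: drop; pos2(id63) recv 99: fwd
Round 5: pos5(id58) recv 80: fwd; pos6(id99) recv 65: drop; pos3(id30) recv 99: fwd
Round 6: pos6(id99) recv 80: drop; pos4(id23) recv 99: fwd
Round 7: pos5(id58) recv 99: fwd
Round 8: pos6(id99) recv 99: ELECTED
Message ID 63 originates at pos 2; dropped at pos 6 in round 4

Answer: 4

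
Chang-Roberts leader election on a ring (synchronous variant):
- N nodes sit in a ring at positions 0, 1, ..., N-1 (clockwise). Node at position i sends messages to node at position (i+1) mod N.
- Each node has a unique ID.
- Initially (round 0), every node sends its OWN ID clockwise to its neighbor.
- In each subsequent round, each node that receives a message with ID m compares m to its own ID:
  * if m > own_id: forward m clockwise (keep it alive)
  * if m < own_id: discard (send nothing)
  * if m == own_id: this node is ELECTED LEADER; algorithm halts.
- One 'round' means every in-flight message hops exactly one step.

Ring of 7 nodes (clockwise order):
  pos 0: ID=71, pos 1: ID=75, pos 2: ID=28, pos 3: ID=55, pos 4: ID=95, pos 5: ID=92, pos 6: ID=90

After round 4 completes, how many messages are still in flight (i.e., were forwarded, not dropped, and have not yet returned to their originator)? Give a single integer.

Answer: 3

Derivation:
Round 1: pos1(id75) recv 71: drop; pos2(id28) recv 75: fwd; pos3(id55) recv 28: drop; pos4(id95) recv 55: drop; pos5(id92) recv 95: fwd; pos6(id90) recv 92: fwd; pos0(id71) recv 90: fwd
Round 2: pos3(id55) recv 75: fwd; pos6(id90) recv 95: fwd; pos0(id71) recv 92: fwd; pos1(id75) recv 90: fwd
Round 3: pos4(id95) recv 75: drop; pos0(id71) recv 95: fwd; pos1(id75) recv 92: fwd; pos2(id28) recv 90: fwd
Round 4: pos1(id75) recv 95: fwd; pos2(id28) recv 92: fwd; pos3(id55) recv 90: fwd
After round 4: 3 messages still in flight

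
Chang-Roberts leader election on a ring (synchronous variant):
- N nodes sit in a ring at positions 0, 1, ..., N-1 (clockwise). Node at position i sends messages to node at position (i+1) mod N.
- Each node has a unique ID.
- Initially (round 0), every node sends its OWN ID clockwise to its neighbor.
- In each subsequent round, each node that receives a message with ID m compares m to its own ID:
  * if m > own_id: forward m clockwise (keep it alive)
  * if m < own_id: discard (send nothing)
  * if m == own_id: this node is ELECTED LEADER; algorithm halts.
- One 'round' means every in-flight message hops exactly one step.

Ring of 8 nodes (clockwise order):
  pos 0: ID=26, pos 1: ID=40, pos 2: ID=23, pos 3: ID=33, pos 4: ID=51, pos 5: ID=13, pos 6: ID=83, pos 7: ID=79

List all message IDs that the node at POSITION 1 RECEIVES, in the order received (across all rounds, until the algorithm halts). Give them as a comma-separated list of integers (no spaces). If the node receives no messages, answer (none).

Round 1: pos1(id40) recv 26: drop; pos2(id23) recv 40: fwd; pos3(id33) recv 23: drop; pos4(id51) recv 33: drop; pos5(id13) recv 51: fwd; pos6(id83) recv 13: drop; pos7(id79) recv 83: fwd; pos0(id26) recv 79: fwd
Round 2: pos3(id33) recv 40: fwd; pos6(id83) recv 51: drop; pos0(id26) recv 83: fwd; pos1(id40) recv 79: fwd
Round 3: pos4(id51) recv 40: drop; pos1(id40) recv 83: fwd; pos2(id23) recv 79: fwd
Round 4: pos2(id23) recv 83: fwd; pos3(id33) recv 79: fwd
Round 5: pos3(id33) recv 83: fwd; pos4(id51) recv 79: fwd
Round 6: pos4(id51) recv 83: fwd; pos5(id13) recv 79: fwd
Round 7: pos5(id13) recv 83: fwd; pos6(id83) recv 79: drop
Round 8: pos6(id83) recv 83: ELECTED

Answer: 26,79,83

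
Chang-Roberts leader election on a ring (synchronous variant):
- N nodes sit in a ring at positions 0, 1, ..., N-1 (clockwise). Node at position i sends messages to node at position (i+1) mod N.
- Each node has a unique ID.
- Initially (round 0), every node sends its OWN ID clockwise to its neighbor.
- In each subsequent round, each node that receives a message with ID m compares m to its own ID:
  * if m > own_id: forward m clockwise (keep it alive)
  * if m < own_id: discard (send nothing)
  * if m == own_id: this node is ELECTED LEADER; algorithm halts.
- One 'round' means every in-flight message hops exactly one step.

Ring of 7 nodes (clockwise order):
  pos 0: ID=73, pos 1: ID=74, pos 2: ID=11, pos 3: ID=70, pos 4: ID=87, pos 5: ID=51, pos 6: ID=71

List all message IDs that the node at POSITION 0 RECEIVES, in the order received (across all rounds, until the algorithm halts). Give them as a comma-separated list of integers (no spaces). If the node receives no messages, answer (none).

Round 1: pos1(id74) recv 73: drop; pos2(id11) recv 74: fwd; pos3(id70) recv 11: drop; pos4(id87) recv 70: drop; pos5(id51) recv 87: fwd; pos6(id71) recv 51: drop; pos0(id73) recv 71: drop
Round 2: pos3(id70) recv 74: fwd; pos6(id71) recv 87: fwd
Round 3: pos4(id87) recv 74: drop; pos0(id73) recv 87: fwd
Round 4: pos1(id74) recv 87: fwd
Round 5: pos2(id11) recv 87: fwd
Round 6: pos3(id70) recv 87: fwd
Round 7: pos4(id87) recv 87: ELECTED

Answer: 71,87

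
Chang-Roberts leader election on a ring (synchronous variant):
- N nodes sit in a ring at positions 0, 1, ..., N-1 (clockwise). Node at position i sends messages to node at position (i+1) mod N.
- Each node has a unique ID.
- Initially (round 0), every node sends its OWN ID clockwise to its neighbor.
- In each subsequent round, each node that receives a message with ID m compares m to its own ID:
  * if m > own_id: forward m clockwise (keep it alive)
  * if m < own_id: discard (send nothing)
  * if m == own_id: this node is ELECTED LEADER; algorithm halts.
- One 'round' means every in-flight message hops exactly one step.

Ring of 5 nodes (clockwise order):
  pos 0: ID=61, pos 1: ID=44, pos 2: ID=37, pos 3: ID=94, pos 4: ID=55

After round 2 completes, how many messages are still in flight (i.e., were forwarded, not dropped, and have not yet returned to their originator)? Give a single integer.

Answer: 2

Derivation:
Round 1: pos1(id44) recv 61: fwd; pos2(id37) recv 44: fwd; pos3(id94) recv 37: drop; pos4(id55) recv 94: fwd; pos0(id61) recv 55: drop
Round 2: pos2(id37) recv 61: fwd; pos3(id94) recv 44: drop; pos0(id61) recv 94: fwd
After round 2: 2 messages still in flight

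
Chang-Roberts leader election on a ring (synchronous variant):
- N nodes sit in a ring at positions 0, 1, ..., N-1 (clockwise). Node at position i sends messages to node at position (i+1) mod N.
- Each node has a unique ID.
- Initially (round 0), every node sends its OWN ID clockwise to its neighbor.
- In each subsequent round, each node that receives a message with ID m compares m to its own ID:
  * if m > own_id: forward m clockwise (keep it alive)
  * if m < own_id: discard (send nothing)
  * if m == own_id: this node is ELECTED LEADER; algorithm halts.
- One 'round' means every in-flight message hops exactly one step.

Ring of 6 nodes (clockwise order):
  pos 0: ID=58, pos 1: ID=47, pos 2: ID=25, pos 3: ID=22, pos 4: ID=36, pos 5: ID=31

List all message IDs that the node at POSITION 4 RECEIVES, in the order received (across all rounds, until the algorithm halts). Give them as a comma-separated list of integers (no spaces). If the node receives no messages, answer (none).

Answer: 22,25,47,58

Derivation:
Round 1: pos1(id47) recv 58: fwd; pos2(id25) recv 47: fwd; pos3(id22) recv 25: fwd; pos4(id36) recv 22: drop; pos5(id31) recv 36: fwd; pos0(id58) recv 31: drop
Round 2: pos2(id25) recv 58: fwd; pos3(id22) recv 47: fwd; pos4(id36) recv 25: drop; pos0(id58) recv 36: drop
Round 3: pos3(id22) recv 58: fwd; pos4(id36) recv 47: fwd
Round 4: pos4(id36) recv 58: fwd; pos5(id31) recv 47: fwd
Round 5: pos5(id31) recv 58: fwd; pos0(id58) recv 47: drop
Round 6: pos0(id58) recv 58: ELECTED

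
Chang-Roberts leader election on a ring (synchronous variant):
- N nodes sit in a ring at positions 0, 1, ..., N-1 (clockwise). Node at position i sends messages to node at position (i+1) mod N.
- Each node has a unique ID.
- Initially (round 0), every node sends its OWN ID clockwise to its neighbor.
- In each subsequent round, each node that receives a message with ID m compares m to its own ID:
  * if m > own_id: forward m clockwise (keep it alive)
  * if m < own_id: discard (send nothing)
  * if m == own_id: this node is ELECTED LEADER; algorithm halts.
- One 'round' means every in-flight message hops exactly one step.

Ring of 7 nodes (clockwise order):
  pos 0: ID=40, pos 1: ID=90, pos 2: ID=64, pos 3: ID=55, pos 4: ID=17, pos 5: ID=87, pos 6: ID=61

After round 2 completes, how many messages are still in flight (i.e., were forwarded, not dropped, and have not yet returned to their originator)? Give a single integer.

Round 1: pos1(id90) recv 40: drop; pos2(id64) recv 90: fwd; pos3(id55) recv 64: fwd; pos4(id17) recv 55: fwd; pos5(id87) recv 17: drop; pos6(id61) recv 87: fwd; pos0(id40) recv 61: fwd
Round 2: pos3(id55) recv 90: fwd; pos4(id17) recv 64: fwd; pos5(id87) recv 55: drop; pos0(id40) recv 87: fwd; pos1(id90) recv 61: drop
After round 2: 3 messages still in flight

Answer: 3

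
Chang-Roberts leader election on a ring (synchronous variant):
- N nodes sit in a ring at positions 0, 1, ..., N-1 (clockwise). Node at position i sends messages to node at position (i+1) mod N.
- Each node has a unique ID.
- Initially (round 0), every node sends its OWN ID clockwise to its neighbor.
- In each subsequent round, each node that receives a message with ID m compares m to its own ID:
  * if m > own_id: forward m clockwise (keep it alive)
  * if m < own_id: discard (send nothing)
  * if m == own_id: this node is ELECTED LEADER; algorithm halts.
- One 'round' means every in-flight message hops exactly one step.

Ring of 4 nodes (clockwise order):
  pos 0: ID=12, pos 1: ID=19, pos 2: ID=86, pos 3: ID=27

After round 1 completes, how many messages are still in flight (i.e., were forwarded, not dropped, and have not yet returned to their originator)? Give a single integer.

Round 1: pos1(id19) recv 12: drop; pos2(id86) recv 19: drop; pos3(id27) recv 86: fwd; pos0(id12) recv 27: fwd
After round 1: 2 messages still in flight

Answer: 2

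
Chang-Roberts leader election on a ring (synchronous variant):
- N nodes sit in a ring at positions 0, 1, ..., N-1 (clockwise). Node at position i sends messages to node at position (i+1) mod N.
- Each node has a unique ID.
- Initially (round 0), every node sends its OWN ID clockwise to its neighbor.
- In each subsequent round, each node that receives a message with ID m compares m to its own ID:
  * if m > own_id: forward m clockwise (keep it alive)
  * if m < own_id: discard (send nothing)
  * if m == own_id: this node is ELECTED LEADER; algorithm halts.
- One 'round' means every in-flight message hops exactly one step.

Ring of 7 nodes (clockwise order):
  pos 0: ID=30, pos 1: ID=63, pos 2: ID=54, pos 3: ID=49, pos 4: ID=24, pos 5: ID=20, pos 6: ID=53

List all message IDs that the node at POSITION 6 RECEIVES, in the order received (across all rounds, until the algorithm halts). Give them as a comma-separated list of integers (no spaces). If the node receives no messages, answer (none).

Answer: 20,24,49,54,63

Derivation:
Round 1: pos1(id63) recv 30: drop; pos2(id54) recv 63: fwd; pos3(id49) recv 54: fwd; pos4(id24) recv 49: fwd; pos5(id20) recv 24: fwd; pos6(id53) recv 20: drop; pos0(id30) recv 53: fwd
Round 2: pos3(id49) recv 63: fwd; pos4(id24) recv 54: fwd; pos5(id20) recv 49: fwd; pos6(id53) recv 24: drop; pos1(id63) recv 53: drop
Round 3: pos4(id24) recv 63: fwd; pos5(id20) recv 54: fwd; pos6(id53) recv 49: drop
Round 4: pos5(id20) recv 63: fwd; pos6(id53) recv 54: fwd
Round 5: pos6(id53) recv 63: fwd; pos0(id30) recv 54: fwd
Round 6: pos0(id30) recv 63: fwd; pos1(id63) recv 54: drop
Round 7: pos1(id63) recv 63: ELECTED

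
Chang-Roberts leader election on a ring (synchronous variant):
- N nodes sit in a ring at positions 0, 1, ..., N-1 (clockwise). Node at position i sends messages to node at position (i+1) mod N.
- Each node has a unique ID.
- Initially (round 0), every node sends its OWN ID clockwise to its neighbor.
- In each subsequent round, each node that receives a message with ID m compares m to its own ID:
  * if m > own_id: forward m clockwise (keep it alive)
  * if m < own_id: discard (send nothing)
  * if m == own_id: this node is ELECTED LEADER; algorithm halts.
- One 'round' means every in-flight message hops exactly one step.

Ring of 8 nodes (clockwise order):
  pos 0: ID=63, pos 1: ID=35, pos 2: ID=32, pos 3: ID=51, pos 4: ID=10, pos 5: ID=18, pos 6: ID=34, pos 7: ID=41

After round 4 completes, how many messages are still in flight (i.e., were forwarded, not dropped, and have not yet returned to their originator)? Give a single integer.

Round 1: pos1(id35) recv 63: fwd; pos2(id32) recv 35: fwd; pos3(id51) recv 32: drop; pos4(id10) recv 51: fwd; pos5(id18) recv 10: drop; pos6(id34) recv 18: drop; pos7(id41) recv 34: drop; pos0(id63) recv 41: drop
Round 2: pos2(id32) recv 63: fwd; pos3(id51) recv 35: drop; pos5(id18) recv 51: fwd
Round 3: pos3(id51) recv 63: fwd; pos6(id34) recv 51: fwd
Round 4: pos4(id10) recv 63: fwd; pos7(id41) recv 51: fwd
After round 4: 2 messages still in flight

Answer: 2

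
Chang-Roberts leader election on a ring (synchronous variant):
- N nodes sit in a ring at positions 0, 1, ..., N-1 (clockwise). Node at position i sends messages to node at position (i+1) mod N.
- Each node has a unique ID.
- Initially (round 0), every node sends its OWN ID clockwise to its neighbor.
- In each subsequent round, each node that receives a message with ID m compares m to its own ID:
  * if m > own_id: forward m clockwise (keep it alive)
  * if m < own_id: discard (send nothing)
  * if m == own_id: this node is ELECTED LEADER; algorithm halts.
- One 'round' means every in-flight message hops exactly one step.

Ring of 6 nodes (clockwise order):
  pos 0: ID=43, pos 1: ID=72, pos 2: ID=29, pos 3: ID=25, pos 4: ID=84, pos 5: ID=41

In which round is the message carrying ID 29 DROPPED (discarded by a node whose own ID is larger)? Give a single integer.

Round 1: pos1(id72) recv 43: drop; pos2(id29) recv 72: fwd; pos3(id25) recv 29: fwd; pos4(id84) recv 25: drop; pos5(id41) recv 84: fwd; pos0(id43) recv 41: drop
Round 2: pos3(id25) recv 72: fwd; pos4(id84) recv 29: drop; pos0(id43) recv 84: fwd
Round 3: pos4(id84) recv 72: drop; pos1(id72) recv 84: fwd
Round 4: pos2(id29) recv 84: fwd
Round 5: pos3(id25) recv 84: fwd
Round 6: pos4(id84) recv 84: ELECTED
Message ID 29 originates at pos 2; dropped at pos 4 in round 2

Answer: 2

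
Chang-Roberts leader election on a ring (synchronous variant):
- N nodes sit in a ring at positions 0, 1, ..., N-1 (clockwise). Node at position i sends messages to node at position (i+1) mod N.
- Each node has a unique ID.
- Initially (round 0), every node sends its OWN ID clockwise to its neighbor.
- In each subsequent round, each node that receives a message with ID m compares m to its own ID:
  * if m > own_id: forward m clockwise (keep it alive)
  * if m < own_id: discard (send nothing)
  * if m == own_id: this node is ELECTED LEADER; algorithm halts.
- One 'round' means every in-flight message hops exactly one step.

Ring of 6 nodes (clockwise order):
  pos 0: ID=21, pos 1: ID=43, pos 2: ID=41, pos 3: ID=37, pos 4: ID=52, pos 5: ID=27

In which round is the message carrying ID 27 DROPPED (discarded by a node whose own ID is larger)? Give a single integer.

Answer: 2

Derivation:
Round 1: pos1(id43) recv 21: drop; pos2(id41) recv 43: fwd; pos3(id37) recv 41: fwd; pos4(id52) recv 37: drop; pos5(id27) recv 52: fwd; pos0(id21) recv 27: fwd
Round 2: pos3(id37) recv 43: fwd; pos4(id52) recv 41: drop; pos0(id21) recv 52: fwd; pos1(id43) recv 27: drop
Round 3: pos4(id52) recv 43: drop; pos1(id43) recv 52: fwd
Round 4: pos2(id41) recv 52: fwd
Round 5: pos3(id37) recv 52: fwd
Round 6: pos4(id52) recv 52: ELECTED
Message ID 27 originates at pos 5; dropped at pos 1 in round 2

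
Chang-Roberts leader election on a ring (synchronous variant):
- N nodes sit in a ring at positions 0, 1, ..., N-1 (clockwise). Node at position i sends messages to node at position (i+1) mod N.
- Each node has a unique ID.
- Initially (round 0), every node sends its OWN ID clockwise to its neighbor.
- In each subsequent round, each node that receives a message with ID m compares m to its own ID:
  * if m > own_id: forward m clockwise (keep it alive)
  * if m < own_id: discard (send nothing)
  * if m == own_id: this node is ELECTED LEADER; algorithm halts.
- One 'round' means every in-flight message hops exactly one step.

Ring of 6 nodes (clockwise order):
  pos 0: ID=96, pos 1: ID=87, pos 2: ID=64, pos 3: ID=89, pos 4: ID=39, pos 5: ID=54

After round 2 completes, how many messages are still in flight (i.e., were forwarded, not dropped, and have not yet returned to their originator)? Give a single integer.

Round 1: pos1(id87) recv 96: fwd; pos2(id64) recv 87: fwd; pos3(id89) recv 64: drop; pos4(id39) recv 89: fwd; pos5(id54) recv 39: drop; pos0(id96) recv 54: drop
Round 2: pos2(id64) recv 96: fwd; pos3(id89) recv 87: drop; pos5(id54) recv 89: fwd
After round 2: 2 messages still in flight

Answer: 2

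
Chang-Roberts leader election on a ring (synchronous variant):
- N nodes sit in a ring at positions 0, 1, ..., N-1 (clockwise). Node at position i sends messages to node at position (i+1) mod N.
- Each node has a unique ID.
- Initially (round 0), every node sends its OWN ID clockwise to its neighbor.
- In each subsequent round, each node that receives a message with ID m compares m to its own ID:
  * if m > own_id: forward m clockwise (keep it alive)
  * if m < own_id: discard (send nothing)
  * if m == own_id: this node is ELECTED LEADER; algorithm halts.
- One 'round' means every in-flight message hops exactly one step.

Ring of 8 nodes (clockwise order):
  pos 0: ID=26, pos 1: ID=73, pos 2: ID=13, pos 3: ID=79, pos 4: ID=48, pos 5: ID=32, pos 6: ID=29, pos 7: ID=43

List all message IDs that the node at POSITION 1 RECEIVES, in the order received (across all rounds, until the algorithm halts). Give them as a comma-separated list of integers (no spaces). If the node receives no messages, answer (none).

Answer: 26,43,48,79

Derivation:
Round 1: pos1(id73) recv 26: drop; pos2(id13) recv 73: fwd; pos3(id79) recv 13: drop; pos4(id48) recv 79: fwd; pos5(id32) recv 48: fwd; pos6(id29) recv 32: fwd; pos7(id43) recv 29: drop; pos0(id26) recv 43: fwd
Round 2: pos3(id79) recv 73: drop; pos5(id32) recv 79: fwd; pos6(id29) recv 48: fwd; pos7(id43) recv 32: drop; pos1(id73) recv 43: drop
Round 3: pos6(id29) recv 79: fwd; pos7(id43) recv 48: fwd
Round 4: pos7(id43) recv 79: fwd; pos0(id26) recv 48: fwd
Round 5: pos0(id26) recv 79: fwd; pos1(id73) recv 48: drop
Round 6: pos1(id73) recv 79: fwd
Round 7: pos2(id13) recv 79: fwd
Round 8: pos3(id79) recv 79: ELECTED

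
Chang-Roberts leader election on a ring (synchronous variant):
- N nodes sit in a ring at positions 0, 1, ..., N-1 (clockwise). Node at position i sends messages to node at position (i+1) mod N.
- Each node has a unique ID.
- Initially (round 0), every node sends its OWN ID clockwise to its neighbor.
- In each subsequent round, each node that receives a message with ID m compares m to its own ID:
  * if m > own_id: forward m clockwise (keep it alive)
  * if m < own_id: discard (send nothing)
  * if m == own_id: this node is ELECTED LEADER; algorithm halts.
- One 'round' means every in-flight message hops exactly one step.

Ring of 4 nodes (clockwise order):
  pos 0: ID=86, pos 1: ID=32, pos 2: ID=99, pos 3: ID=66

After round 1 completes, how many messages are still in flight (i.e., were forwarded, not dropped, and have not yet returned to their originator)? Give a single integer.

Answer: 2

Derivation:
Round 1: pos1(id32) recv 86: fwd; pos2(id99) recv 32: drop; pos3(id66) recv 99: fwd; pos0(id86) recv 66: drop
After round 1: 2 messages still in flight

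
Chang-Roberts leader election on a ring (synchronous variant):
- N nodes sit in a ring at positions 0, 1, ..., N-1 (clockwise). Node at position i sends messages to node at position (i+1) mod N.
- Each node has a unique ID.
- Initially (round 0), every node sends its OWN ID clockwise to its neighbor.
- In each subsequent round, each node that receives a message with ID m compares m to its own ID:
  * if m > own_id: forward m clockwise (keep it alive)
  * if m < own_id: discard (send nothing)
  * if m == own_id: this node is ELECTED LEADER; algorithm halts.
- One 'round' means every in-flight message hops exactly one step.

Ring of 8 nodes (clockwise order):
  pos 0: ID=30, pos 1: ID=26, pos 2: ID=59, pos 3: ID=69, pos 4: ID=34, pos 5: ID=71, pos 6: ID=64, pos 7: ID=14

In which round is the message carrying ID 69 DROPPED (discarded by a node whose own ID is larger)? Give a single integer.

Round 1: pos1(id26) recv 30: fwd; pos2(id59) recv 26: drop; pos3(id69) recv 59: drop; pos4(id34) recv 69: fwd; pos5(id71) recv 34: drop; pos6(id64) recv 71: fwd; pos7(id14) recv 64: fwd; pos0(id30) recv 14: drop
Round 2: pos2(id59) recv 30: drop; pos5(id71) recv 69: drop; pos7(id14) recv 71: fwd; pos0(id30) recv 64: fwd
Round 3: pos0(id30) recv 71: fwd; pos1(id26) recv 64: fwd
Round 4: pos1(id26) recv 71: fwd; pos2(id59) recv 64: fwd
Round 5: pos2(id59) recv 71: fwd; pos3(id69) recv 64: drop
Round 6: pos3(id69) recv 71: fwd
Round 7: pos4(id34) recv 71: fwd
Round 8: pos5(id71) recv 71: ELECTED
Message ID 69 originates at pos 3; dropped at pos 5 in round 2

Answer: 2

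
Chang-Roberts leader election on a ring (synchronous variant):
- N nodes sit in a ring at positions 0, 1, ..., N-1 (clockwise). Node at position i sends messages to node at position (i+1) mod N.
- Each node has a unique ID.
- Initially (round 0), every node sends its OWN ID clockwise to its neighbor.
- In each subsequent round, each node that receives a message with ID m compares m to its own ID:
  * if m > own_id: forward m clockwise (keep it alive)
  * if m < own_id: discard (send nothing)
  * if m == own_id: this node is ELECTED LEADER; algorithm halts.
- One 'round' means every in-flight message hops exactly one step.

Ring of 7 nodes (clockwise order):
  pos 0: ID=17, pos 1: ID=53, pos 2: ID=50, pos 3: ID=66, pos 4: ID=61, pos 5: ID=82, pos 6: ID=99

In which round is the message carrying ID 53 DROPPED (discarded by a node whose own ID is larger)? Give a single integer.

Answer: 2

Derivation:
Round 1: pos1(id53) recv 17: drop; pos2(id50) recv 53: fwd; pos3(id66) recv 50: drop; pos4(id61) recv 66: fwd; pos5(id82) recv 61: drop; pos6(id99) recv 82: drop; pos0(id17) recv 99: fwd
Round 2: pos3(id66) recv 53: drop; pos5(id82) recv 66: drop; pos1(id53) recv 99: fwd
Round 3: pos2(id50) recv 99: fwd
Round 4: pos3(id66) recv 99: fwd
Round 5: pos4(id61) recv 99: fwd
Round 6: pos5(id82) recv 99: fwd
Round 7: pos6(id99) recv 99: ELECTED
Message ID 53 originates at pos 1; dropped at pos 3 in round 2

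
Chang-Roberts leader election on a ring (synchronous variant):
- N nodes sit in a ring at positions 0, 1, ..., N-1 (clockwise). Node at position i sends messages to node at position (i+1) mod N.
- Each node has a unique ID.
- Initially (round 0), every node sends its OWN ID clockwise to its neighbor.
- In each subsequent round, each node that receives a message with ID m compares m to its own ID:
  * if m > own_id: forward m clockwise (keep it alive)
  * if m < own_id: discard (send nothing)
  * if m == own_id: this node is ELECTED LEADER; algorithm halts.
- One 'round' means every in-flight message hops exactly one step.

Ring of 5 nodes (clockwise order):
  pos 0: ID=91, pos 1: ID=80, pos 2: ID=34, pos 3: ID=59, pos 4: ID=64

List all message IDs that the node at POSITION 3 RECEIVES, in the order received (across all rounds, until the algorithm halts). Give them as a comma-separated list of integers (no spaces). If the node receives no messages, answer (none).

Answer: 34,80,91

Derivation:
Round 1: pos1(id80) recv 91: fwd; pos2(id34) recv 80: fwd; pos3(id59) recv 34: drop; pos4(id64) recv 59: drop; pos0(id91) recv 64: drop
Round 2: pos2(id34) recv 91: fwd; pos3(id59) recv 80: fwd
Round 3: pos3(id59) recv 91: fwd; pos4(id64) recv 80: fwd
Round 4: pos4(id64) recv 91: fwd; pos0(id91) recv 80: drop
Round 5: pos0(id91) recv 91: ELECTED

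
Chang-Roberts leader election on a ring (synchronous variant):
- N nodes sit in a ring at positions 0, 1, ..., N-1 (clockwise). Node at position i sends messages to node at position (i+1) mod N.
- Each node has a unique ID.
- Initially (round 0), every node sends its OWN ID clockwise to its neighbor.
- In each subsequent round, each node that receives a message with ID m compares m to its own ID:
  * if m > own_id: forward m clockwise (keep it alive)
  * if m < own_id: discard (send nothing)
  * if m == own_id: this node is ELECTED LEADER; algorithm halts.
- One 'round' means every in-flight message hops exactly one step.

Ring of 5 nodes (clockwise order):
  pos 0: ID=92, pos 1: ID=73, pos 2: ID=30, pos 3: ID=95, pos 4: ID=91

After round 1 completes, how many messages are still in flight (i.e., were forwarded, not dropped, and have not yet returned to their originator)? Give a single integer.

Answer: 3

Derivation:
Round 1: pos1(id73) recv 92: fwd; pos2(id30) recv 73: fwd; pos3(id95) recv 30: drop; pos4(id91) recv 95: fwd; pos0(id92) recv 91: drop
After round 1: 3 messages still in flight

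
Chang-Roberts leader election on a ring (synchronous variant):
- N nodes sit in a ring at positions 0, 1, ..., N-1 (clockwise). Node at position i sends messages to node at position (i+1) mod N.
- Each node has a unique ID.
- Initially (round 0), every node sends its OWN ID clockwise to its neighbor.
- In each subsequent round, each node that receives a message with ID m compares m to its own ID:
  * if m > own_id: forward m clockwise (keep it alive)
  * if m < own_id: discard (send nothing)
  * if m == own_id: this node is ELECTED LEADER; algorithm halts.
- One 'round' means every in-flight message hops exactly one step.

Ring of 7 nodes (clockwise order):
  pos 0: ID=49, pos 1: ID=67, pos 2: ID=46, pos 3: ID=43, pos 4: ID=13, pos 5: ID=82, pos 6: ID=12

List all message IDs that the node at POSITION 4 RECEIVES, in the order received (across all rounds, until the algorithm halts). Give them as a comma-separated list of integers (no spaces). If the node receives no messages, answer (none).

Round 1: pos1(id67) recv 49: drop; pos2(id46) recv 67: fwd; pos3(id43) recv 46: fwd; pos4(id13) recv 43: fwd; pos5(id82) recv 13: drop; pos6(id12) recv 82: fwd; pos0(id49) recv 12: drop
Round 2: pos3(id43) recv 67: fwd; pos4(id13) recv 46: fwd; pos5(id82) recv 43: drop; pos0(id49) recv 82: fwd
Round 3: pos4(id13) recv 67: fwd; pos5(id82) recv 46: drop; pos1(id67) recv 82: fwd
Round 4: pos5(id82) recv 67: drop; pos2(id46) recv 82: fwd
Round 5: pos3(id43) recv 82: fwd
Round 6: pos4(id13) recv 82: fwd
Round 7: pos5(id82) recv 82: ELECTED

Answer: 43,46,67,82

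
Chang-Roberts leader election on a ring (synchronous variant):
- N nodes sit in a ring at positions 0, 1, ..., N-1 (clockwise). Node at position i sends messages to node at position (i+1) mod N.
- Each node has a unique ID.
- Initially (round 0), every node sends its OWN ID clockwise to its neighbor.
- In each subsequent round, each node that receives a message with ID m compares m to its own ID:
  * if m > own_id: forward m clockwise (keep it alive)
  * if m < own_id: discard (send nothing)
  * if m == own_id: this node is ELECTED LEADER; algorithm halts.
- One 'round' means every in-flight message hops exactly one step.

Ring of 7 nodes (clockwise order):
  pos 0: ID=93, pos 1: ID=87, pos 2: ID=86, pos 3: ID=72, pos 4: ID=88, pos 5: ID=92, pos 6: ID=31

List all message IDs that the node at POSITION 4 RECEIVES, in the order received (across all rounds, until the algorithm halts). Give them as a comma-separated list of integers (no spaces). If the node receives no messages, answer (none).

Round 1: pos1(id87) recv 93: fwd; pos2(id86) recv 87: fwd; pos3(id72) recv 86: fwd; pos4(id88) recv 72: drop; pos5(id92) recv 88: drop; pos6(id31) recv 92: fwd; pos0(id93) recv 31: drop
Round 2: pos2(id86) recv 93: fwd; pos3(id72) recv 87: fwd; pos4(id88) recv 86: drop; pos0(id93) recv 92: drop
Round 3: pos3(id72) recv 93: fwd; pos4(id88) recv 87: drop
Round 4: pos4(id88) recv 93: fwd
Round 5: pos5(id92) recv 93: fwd
Round 6: pos6(id31) recv 93: fwd
Round 7: pos0(id93) recv 93: ELECTED

Answer: 72,86,87,93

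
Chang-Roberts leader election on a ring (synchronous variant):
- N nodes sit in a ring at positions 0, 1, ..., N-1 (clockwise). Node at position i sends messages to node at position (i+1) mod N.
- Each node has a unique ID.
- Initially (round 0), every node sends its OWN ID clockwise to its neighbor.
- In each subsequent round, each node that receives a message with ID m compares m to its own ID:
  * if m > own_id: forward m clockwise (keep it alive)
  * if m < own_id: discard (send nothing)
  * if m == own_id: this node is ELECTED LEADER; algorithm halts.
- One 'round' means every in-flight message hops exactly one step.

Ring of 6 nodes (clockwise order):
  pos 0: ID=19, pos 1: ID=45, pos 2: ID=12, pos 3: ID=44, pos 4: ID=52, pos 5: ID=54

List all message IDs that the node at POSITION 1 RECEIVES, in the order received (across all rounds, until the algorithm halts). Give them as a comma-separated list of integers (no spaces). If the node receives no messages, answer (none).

Round 1: pos1(id45) recv 19: drop; pos2(id12) recv 45: fwd; pos3(id44) recv 12: drop; pos4(id52) recv 44: drop; pos5(id54) recv 52: drop; pos0(id19) recv 54: fwd
Round 2: pos3(id44) recv 45: fwd; pos1(id45) recv 54: fwd
Round 3: pos4(id52) recv 45: drop; pos2(id12) recv 54: fwd
Round 4: pos3(id44) recv 54: fwd
Round 5: pos4(id52) recv 54: fwd
Round 6: pos5(id54) recv 54: ELECTED

Answer: 19,54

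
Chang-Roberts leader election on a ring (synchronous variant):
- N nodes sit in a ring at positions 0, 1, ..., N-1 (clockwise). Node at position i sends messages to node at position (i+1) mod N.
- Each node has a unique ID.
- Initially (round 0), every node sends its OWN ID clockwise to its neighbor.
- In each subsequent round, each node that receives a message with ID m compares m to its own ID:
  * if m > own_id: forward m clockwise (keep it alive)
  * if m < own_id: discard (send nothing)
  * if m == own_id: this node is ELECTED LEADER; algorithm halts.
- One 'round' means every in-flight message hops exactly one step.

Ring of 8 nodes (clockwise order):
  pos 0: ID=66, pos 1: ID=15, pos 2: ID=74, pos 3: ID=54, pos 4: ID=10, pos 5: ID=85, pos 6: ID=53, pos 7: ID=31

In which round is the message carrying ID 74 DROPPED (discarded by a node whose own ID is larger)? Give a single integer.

Round 1: pos1(id15) recv 66: fwd; pos2(id74) recv 15: drop; pos3(id54) recv 74: fwd; pos4(id10) recv 54: fwd; pos5(id85) recv 10: drop; pos6(id53) recv 85: fwd; pos7(id31) recv 53: fwd; pos0(id66) recv 31: drop
Round 2: pos2(id74) recv 66: drop; pos4(id10) recv 74: fwd; pos5(id85) recv 54: drop; pos7(id31) recv 85: fwd; pos0(id66) recv 53: drop
Round 3: pos5(id85) recv 74: drop; pos0(id66) recv 85: fwd
Round 4: pos1(id15) recv 85: fwd
Round 5: pos2(id74) recv 85: fwd
Round 6: pos3(id54) recv 85: fwd
Round 7: pos4(id10) recv 85: fwd
Round 8: pos5(id85) recv 85: ELECTED
Message ID 74 originates at pos 2; dropped at pos 5 in round 3

Answer: 3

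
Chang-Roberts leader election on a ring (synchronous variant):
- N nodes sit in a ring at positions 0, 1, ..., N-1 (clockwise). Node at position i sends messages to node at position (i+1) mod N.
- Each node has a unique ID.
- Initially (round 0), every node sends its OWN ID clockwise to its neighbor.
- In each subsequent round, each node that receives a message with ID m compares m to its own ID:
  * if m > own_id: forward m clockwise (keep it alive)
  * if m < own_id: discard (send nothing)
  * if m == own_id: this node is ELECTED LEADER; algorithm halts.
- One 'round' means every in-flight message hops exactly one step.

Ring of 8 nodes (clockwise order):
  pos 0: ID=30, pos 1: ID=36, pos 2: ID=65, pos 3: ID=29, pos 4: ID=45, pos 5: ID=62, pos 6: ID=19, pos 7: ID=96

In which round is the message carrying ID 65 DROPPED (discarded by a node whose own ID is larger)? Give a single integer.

Round 1: pos1(id36) recv 30: drop; pos2(id65) recv 36: drop; pos3(id29) recv 65: fwd; pos4(id45) recv 29: drop; pos5(id62) recv 45: drop; pos6(id19) recv 62: fwd; pos7(id96) recv 19: drop; pos0(id30) recv 96: fwd
Round 2: pos4(id45) recv 65: fwd; pos7(id96) recv 62: drop; pos1(id36) recv 96: fwd
Round 3: pos5(id62) recv 65: fwd; pos2(id65) recv 96: fwd
Round 4: pos6(id19) recv 65: fwd; pos3(id29) recv 96: fwd
Round 5: pos7(id96) recv 65: drop; pos4(id45) recv 96: fwd
Round 6: pos5(id62) recv 96: fwd
Round 7: pos6(id19) recv 96: fwd
Round 8: pos7(id96) recv 96: ELECTED
Message ID 65 originates at pos 2; dropped at pos 7 in round 5

Answer: 5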